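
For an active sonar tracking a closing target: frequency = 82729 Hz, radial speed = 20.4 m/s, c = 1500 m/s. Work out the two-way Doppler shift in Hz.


fd = 2*f*v/c = 2 * 82729 * 20.4 / 1500 = 2250.23

2250.23 Hz


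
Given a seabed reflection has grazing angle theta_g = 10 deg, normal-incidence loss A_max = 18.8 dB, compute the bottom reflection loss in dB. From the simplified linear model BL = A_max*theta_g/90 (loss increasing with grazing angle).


BL = A_max * theta_g / 90 = 18.8 * 10 / 90 = 2.09

2.09 dB


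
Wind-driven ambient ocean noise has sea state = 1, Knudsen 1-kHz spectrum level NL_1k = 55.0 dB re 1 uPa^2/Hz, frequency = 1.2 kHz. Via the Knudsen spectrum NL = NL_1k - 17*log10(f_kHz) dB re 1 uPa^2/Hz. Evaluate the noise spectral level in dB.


NL = NL_1k - 17*log10(f_kHz) = 55.0 - 17*log10(1.2) = 55.0 - (1.35) = 53.65

53.65 dB


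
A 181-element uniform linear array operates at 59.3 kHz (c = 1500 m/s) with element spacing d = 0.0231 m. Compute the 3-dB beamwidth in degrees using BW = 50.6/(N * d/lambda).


Step 1: lambda = 1500/59300 = 0.0253 m
Step 2: d/lambda = 0.0231/0.0253 = 0.913
Step 3: BW = 50.6/(N * d/lambda) = 50.6/(181 * 0.913) = 0.31

0.31 deg


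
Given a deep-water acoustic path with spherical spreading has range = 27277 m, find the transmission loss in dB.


88.72 dB


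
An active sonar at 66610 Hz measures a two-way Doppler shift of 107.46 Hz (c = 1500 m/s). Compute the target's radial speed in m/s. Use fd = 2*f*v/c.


1.21 m/s


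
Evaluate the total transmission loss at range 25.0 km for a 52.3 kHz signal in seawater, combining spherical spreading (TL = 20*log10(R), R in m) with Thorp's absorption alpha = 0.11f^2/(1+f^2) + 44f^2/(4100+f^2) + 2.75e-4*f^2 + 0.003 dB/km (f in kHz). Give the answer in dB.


549.78 dB


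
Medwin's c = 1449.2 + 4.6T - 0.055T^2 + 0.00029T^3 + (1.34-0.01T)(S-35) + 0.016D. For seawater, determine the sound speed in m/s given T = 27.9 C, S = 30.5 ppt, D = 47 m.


c = 1449.2 + 4.6*27.9 - 0.055*27.9^2 + 0.00029*27.9^3 + (1.34 - 0.01*27.9)*(30.5 - 35) + 0.016*47 = 1537.0

1537.0 m/s


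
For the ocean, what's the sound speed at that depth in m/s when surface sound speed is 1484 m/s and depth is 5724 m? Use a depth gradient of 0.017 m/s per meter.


1581.308 m/s


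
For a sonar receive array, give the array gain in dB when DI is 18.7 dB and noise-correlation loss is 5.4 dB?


AG = DI - L_corr = 18.7 - 5.4 = 13.3

13.3 dB


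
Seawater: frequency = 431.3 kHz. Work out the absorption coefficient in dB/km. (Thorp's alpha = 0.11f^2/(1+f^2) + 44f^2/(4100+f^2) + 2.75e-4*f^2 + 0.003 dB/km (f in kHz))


f^2 = 186019.69
alpha = 0.11*186019.69/(1+186019.69) + 44*186019.69/(4100+186019.69) + 2.75e-4*186019.69 + 0.003 = 94.32

94.32 dB/km


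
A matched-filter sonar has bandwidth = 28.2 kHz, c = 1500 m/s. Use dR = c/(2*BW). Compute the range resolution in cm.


dR = c/(2*BW) = 1500 / (2 * 28.2e3) = 0.0266 m = 2.66 cm

2.66 cm


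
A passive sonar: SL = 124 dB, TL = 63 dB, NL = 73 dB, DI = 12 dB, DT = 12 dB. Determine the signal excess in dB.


-12 dB


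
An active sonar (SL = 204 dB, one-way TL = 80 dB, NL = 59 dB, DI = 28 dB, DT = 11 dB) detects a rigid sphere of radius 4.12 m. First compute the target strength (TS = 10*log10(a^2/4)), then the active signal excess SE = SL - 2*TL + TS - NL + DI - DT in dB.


Step 1: TS = 10*log10(4.12^2/4) = 6.28 dB
Step 2: SE = SL - 2*TL + TS - NL + DI - DT = 204 - 2*80 + (6.28) - 59 + 28 - 11 = 8.28

8.28 dB


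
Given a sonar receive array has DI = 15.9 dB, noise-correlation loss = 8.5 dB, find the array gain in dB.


AG = DI - L_corr = 15.9 - 8.5 = 7.4

7.4 dB


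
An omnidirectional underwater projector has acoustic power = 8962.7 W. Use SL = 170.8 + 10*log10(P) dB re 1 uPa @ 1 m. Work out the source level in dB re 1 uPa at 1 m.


SL = 170.8 + 10*log10(8962.7) = 170.8 + 39.52 = 210.32

210.32 dB


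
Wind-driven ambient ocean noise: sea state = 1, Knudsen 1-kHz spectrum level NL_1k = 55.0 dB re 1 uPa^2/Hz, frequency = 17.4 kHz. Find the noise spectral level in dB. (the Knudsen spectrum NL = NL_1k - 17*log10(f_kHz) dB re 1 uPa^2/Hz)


NL = NL_1k - 17*log10(f_kHz) = 55.0 - 17*log10(17.4) = 55.0 - (21.09) = 33.91

33.91 dB


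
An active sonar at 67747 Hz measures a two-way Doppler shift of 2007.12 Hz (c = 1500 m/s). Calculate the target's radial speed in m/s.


From fd = 2*f*v/c, v = c*fd/(2*f) = 1500 * 2007.12 / (2*67747) = 22.22

22.22 m/s


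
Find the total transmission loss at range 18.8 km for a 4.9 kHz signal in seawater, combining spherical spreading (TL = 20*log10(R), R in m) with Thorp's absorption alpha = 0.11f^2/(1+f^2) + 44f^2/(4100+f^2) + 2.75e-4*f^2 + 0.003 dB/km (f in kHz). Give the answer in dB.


Step 1 (Thorp): alpha = 0.11*24.01/(1+24.01) + 44*24.01/(4100+24.01) + 2.75e-4*24.01 + 0.003 = 0.3714 dB/km
Step 2: TL_spread = 20*log10(18800) = 85.48 dB
Step 3: TL_abs = alpha*R = 0.3714 * 18.8 = 6.98 dB
Step 4: TL_total = 85.48 + 6.98 = 92.46

92.46 dB


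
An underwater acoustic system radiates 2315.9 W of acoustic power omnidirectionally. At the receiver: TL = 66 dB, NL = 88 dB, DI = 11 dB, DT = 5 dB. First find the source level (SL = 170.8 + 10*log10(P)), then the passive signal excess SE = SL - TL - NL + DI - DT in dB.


Step 1: SL = 170.8 + 10*log10(2315.9) = 204.45 dB
Step 2: SE = SL - TL - NL + DI - DT = 204.45 - 66 - 88 + 11 - 5 = 56.45

56.45 dB


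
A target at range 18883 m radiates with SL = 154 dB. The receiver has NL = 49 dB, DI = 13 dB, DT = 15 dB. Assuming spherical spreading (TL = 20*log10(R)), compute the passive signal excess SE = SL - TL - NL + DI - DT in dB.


Step 1: TL = 20*log10(18883) = 85.52 dB
Step 2: SE = 154 - 85.52 - 49 + 13 - 15 = 17.48

17.48 dB


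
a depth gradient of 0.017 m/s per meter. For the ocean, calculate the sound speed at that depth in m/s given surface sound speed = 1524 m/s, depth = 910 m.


c = 1524 + 0.017 * 910 = 1539.47

1539.47 m/s


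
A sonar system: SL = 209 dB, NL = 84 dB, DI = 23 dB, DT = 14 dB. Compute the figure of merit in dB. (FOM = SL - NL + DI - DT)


FOM = SL - NL + DI - DT = 209 - 84 + 23 - 14 = 134

134 dB


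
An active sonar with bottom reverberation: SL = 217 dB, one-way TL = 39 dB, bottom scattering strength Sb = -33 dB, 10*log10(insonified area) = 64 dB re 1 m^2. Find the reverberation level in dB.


RL = SL - 2*TL + Sb + 10*log10(A) = 217 - 2*39 + (-33) + 64 = 170

170 dB


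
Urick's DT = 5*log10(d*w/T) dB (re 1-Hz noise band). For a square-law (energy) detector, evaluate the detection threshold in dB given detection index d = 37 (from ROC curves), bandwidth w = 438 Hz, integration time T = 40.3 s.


DT = 5*log10(d*w/T) = 5*log10(37 * 438 / 40.3) = 5*log10(402.13) = 13.02

13.02 dB


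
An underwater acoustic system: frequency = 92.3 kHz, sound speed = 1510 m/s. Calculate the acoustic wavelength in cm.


lambda = c/f = 1510 / 92300 = 0.0164 m = 1.64 cm

1.64 cm


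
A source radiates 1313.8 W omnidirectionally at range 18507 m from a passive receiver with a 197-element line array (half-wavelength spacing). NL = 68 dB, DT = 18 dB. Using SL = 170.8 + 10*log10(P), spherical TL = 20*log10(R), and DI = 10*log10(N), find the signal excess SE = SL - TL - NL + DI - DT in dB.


Step 1: SL = 170.8 + 10*log10(1313.8) = 201.99 dB
Step 2: TL = 20*log10(18507) = 85.35 dB
Step 3: DI = 10*log10(197) = 22.94 dB
Step 4: SE = SL - TL - NL + DI - DT = 201.99 - 85.35 - 68 + 22.94 - 18 = 53.58

53.58 dB


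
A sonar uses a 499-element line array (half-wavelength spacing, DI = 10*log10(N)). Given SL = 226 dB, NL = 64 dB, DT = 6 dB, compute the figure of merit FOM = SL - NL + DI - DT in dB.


Step 1: DI = 10*log10(499) = 26.98 dB
Step 2: FOM = SL - NL + DI - DT = 226 - 64 + 26.98 - 6 = 182.98

182.98 dB


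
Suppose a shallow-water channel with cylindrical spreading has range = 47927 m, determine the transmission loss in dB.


46.81 dB


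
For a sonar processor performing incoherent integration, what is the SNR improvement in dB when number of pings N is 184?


Gain = 5*log10(184) = 11.32

11.32 dB


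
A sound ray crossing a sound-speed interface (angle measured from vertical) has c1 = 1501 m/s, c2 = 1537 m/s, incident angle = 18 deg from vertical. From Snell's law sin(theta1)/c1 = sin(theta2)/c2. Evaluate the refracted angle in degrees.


sin(theta2) = (c2/c1)*sin(theta1) = (1537/1501)*sin(18 deg) = 0.31643
theta2 = arcsin(0.31643) = 18.45

18.45 deg


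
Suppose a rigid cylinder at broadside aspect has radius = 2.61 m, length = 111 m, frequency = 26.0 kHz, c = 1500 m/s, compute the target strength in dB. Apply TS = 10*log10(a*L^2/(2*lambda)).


54.45 dB


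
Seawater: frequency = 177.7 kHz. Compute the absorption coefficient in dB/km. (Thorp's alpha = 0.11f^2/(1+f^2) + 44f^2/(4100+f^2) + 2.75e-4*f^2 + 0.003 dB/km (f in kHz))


f^2 = 31577.29
alpha = 0.11*31577.29/(1+31577.29) + 44*31577.29/(4100+31577.29) + 2.75e-4*31577.29 + 0.003 = 47.74

47.74 dB/km


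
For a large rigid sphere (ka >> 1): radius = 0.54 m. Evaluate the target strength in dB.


TS = 10*log10(0.54^2 / 4) = 10*log10(0.0729) = -11.37

-11.37 dB


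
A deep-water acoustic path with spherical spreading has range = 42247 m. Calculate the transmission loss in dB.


92.52 dB


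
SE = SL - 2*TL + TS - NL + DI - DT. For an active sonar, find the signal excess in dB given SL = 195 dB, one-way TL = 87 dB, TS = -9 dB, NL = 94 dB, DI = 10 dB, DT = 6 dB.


SE = SL - 2*TL + TS - NL + DI - DT = 195 - 2*87 + (-9) - 94 + 10 - 6 = -78

-78 dB


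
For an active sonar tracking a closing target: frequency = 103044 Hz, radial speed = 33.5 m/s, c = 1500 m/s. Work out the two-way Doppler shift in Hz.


4602.63 Hz


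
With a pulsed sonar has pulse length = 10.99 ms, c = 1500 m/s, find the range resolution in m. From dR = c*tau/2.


8.2425 m


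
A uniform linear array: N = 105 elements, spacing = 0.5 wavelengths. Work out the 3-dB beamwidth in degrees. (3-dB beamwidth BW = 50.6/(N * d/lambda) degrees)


BW = 50.6 / (105 * 0.5) = 50.6 / 52.5 = 0.96

0.96 deg


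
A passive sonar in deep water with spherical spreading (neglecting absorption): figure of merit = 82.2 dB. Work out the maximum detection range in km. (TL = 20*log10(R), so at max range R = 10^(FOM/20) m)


At max range FOM = TL, so 20*log10(R) = 82.2
R = 10^(82.2/20) = 12882.5 m = 12.88 km

12.88 km


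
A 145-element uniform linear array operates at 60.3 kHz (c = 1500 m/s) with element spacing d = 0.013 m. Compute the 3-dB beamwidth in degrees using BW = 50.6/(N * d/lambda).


Step 1: lambda = 1500/60300 = 0.02488 m
Step 2: d/lambda = 0.013/0.02488 = 0.5225
Step 3: BW = 50.6/(N * d/lambda) = 50.6/(145 * 0.5225) = 0.67

0.67 deg


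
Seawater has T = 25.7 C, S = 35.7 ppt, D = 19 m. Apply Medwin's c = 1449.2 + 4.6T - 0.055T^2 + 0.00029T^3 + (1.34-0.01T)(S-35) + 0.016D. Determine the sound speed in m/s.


c = 1449.2 + 4.6*25.7 - 0.055*25.7^2 + 0.00029*25.7^3 + (1.34 - 0.01*25.7)*(35.7 - 35) + 0.016*19 = 1537.08

1537.08 m/s


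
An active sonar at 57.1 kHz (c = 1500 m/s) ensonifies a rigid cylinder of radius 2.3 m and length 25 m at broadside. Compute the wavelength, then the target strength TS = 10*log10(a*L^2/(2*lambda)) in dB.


Step 1: lambda = c/f = 1500/57100 = 0.02627 m
Step 2: TS = 10*log10(a*L^2/(2*lambda)) = 10*log10(2.3*25^2/(2*0.02627)) = 44.37

44.37 dB


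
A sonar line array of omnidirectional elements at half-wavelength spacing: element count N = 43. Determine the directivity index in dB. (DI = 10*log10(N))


DI = 10*log10(43) = 16.33

16.33 dB


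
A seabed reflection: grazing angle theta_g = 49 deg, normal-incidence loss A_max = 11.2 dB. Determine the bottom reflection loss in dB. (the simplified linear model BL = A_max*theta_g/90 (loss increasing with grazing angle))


BL = A_max * theta_g / 90 = 11.2 * 49 / 90 = 6.1

6.1 dB


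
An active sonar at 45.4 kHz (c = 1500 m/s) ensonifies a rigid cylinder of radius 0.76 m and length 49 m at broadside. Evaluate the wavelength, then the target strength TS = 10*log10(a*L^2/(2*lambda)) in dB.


Step 1: lambda = c/f = 1500/45400 = 0.03304 m
Step 2: TS = 10*log10(a*L^2/(2*lambda)) = 10*log10(0.76*49^2/(2*0.03304)) = 44.41

44.41 dB


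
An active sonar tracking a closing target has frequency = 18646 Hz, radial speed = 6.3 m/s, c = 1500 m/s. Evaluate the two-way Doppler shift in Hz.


156.63 Hz


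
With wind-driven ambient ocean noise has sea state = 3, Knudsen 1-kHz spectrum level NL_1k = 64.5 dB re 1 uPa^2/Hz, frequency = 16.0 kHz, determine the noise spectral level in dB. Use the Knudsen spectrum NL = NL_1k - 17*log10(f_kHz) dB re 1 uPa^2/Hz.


44.03 dB


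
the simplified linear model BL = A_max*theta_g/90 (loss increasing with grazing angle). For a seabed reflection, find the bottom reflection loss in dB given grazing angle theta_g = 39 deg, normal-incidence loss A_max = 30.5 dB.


BL = A_max * theta_g / 90 = 30.5 * 39 / 90 = 13.22

13.22 dB


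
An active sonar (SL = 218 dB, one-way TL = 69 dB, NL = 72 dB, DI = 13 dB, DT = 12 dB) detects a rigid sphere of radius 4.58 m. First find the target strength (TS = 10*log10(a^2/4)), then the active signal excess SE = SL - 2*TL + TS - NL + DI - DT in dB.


Step 1: TS = 10*log10(4.58^2/4) = 7.2 dB
Step 2: SE = SL - 2*TL + TS - NL + DI - DT = 218 - 2*69 + (7.2) - 72 + 13 - 12 = 16.2

16.2 dB


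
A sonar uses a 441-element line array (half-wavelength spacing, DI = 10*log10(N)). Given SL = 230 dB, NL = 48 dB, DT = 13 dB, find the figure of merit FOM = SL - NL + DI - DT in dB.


Step 1: DI = 10*log10(441) = 26.44 dB
Step 2: FOM = SL - NL + DI - DT = 230 - 48 + 26.44 - 13 = 195.44

195.44 dB


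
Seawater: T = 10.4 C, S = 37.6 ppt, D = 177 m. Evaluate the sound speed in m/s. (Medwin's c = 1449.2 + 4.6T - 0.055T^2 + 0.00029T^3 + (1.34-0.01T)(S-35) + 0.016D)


c = 1449.2 + 4.6*10.4 - 0.055*10.4^2 + 0.00029*10.4^3 + (1.34 - 0.01*10.4)*(37.6 - 35) + 0.016*177 = 1497.46

1497.46 m/s


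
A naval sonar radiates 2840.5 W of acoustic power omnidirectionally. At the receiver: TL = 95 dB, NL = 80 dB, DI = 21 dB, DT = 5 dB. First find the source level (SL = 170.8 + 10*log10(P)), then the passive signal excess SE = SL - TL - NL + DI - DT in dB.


Step 1: SL = 170.8 + 10*log10(2840.5) = 205.33 dB
Step 2: SE = SL - TL - NL + DI - DT = 205.33 - 95 - 80 + 21 - 5 = 46.33

46.33 dB


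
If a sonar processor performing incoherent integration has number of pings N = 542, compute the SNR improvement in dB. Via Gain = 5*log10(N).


Gain = 5*log10(542) = 13.67

13.67 dB


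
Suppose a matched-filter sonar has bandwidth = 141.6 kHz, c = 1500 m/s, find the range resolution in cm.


dR = c/(2*BW) = 1500 / (2 * 141.6e3) = 0.0053 m = 0.53 cm

0.53 cm


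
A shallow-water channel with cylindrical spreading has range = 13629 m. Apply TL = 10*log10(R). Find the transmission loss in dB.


TL = 10*log10(13629) = 41.34

41.34 dB


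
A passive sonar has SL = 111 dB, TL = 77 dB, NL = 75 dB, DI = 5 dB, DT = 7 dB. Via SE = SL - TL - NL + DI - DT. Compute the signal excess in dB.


-43 dB


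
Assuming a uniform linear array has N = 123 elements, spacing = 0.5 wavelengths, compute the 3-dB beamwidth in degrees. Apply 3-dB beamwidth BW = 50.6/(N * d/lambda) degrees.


0.82 deg


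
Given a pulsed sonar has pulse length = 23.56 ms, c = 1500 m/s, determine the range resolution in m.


dR = c*tau/2 = 1500 * 23.56e-3 / 2 = 17.67

17.67 m


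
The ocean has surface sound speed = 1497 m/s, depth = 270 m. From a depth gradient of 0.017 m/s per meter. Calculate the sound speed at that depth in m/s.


c = 1497 + 0.017 * 270 = 1501.59

1501.59 m/s


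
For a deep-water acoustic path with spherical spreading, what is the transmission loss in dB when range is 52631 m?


94.42 dB


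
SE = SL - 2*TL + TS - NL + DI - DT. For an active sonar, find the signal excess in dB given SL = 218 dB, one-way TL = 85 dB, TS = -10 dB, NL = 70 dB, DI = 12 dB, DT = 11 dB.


SE = SL - 2*TL + TS - NL + DI - DT = 218 - 2*85 + (-10) - 70 + 12 - 11 = -31

-31 dB


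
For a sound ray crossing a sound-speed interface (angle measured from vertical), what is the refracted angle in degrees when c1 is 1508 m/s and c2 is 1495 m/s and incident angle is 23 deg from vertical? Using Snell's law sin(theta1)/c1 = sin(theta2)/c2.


22.79 deg


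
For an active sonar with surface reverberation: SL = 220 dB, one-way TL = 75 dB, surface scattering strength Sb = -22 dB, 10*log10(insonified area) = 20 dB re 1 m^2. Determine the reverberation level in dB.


68 dB


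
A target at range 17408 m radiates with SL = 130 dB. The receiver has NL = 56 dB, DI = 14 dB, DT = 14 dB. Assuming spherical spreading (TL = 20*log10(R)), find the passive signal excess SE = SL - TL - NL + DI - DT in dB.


Step 1: TL = 20*log10(17408) = 84.81 dB
Step 2: SE = 130 - 84.81 - 56 + 14 - 14 = -10.81

-10.81 dB


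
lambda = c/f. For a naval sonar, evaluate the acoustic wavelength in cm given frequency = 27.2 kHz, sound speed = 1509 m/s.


5.55 cm


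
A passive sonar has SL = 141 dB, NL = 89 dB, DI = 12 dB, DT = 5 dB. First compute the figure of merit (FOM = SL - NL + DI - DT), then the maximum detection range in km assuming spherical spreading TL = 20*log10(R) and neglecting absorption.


Step 1: FOM = SL - NL + DI - DT = 141 - 89 + 12 - 5 = 59 dB
Step 2: at max range FOM = TL = 20*log10(R), so R = 10^(59/20) = 891.25 m = 0.89 km

0.89 km


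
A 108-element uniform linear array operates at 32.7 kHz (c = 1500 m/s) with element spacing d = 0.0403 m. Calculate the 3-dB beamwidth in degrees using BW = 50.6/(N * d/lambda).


0.53 deg


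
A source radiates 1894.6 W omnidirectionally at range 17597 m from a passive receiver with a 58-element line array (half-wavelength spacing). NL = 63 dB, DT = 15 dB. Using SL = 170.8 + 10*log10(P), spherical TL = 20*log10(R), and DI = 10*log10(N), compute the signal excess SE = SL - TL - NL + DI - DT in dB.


Step 1: SL = 170.8 + 10*log10(1894.6) = 203.58 dB
Step 2: TL = 20*log10(17597) = 84.91 dB
Step 3: DI = 10*log10(58) = 17.63 dB
Step 4: SE = SL - TL - NL + DI - DT = 203.58 - 84.91 - 63 + 17.63 - 15 = 58.3

58.3 dB


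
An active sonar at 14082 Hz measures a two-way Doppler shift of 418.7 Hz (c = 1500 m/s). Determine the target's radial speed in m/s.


From fd = 2*f*v/c, v = c*fd/(2*f) = 1500 * 418.7 / (2*14082) = 22.3

22.3 m/s


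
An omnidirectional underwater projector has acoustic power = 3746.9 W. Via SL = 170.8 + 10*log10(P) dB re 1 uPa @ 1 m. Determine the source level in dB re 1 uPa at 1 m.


SL = 170.8 + 10*log10(3746.9) = 170.8 + 35.74 = 206.54

206.54 dB


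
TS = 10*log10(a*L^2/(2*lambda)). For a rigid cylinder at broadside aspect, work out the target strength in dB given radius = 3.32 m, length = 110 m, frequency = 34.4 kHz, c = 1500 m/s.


lambda = 1500/34400 = 0.0436 m
TS = 10*log10(3.32*110^2/(2*0.0436)) = 56.63

56.63 dB


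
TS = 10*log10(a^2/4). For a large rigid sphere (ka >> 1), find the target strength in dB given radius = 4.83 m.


TS = 10*log10(4.83^2 / 4) = 10*log10(5.832225) = 7.66

7.66 dB


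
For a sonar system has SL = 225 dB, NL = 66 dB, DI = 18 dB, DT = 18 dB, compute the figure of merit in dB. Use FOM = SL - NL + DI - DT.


FOM = SL - NL + DI - DT = 225 - 66 + 18 - 18 = 159

159 dB


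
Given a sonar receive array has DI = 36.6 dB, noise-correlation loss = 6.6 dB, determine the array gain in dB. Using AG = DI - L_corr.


30.0 dB


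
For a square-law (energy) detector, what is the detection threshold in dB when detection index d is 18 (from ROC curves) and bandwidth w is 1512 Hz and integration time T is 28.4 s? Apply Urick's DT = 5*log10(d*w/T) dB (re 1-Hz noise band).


DT = 5*log10(d*w/T) = 5*log10(18 * 1512 / 28.4) = 5*log10(958.31) = 14.91

14.91 dB


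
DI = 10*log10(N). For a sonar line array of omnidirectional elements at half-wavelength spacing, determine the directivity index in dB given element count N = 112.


DI = 10*log10(112) = 20.49

20.49 dB


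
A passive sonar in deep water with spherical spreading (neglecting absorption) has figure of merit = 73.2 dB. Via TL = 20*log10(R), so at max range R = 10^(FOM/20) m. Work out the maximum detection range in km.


At max range FOM = TL, so 20*log10(R) = 73.2
R = 10^(73.2/20) = 4570.88 m = 4.57 km

4.57 km


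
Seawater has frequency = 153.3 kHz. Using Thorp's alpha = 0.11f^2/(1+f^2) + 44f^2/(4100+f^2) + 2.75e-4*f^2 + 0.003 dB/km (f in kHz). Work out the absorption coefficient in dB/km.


44.04 dB/km


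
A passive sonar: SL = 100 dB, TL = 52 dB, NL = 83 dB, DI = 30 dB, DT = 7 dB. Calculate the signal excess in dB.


SE = SL - TL - NL + DI - DT = 100 - 52 - 83 + 30 - 7 = -12

-12 dB


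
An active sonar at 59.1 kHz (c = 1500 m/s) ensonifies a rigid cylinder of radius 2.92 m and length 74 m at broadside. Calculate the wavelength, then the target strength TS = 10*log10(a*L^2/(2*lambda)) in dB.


Step 1: lambda = c/f = 1500/59100 = 0.02538 m
Step 2: TS = 10*log10(a*L^2/(2*lambda)) = 10*log10(2.92*74^2/(2*0.02538)) = 54.98

54.98 dB


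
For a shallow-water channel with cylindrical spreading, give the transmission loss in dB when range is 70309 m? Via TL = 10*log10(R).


48.47 dB


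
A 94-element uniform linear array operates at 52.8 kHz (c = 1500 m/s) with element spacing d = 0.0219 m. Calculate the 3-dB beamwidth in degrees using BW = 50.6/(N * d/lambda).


0.7 deg


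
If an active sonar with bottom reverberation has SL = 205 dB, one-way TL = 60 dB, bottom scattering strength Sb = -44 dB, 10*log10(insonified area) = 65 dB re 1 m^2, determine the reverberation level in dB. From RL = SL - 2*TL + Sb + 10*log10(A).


106 dB


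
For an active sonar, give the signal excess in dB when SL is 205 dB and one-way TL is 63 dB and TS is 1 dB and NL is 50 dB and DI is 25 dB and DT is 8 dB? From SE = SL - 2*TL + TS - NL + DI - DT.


SE = SL - 2*TL + TS - NL + DI - DT = 205 - 2*63 + (1) - 50 + 25 - 8 = 47

47 dB


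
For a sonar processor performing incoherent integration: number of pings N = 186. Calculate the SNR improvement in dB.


Gain = 5*log10(186) = 11.35

11.35 dB


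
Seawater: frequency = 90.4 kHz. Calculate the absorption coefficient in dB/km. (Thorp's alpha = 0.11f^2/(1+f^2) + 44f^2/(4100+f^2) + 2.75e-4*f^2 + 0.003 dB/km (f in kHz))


f^2 = 8172.16
alpha = 0.11*8172.16/(1+8172.16) + 44*8172.16/(4100+8172.16) + 2.75e-4*8172.16 + 0.003 = 31.66

31.66 dB/km


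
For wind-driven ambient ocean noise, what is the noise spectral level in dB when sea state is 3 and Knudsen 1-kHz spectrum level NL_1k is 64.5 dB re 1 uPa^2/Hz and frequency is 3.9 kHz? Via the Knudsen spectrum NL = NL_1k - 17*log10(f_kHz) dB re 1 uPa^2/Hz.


NL = NL_1k - 17*log10(f_kHz) = 64.5 - 17*log10(3.9) = 64.5 - (10.05) = 54.45

54.45 dB


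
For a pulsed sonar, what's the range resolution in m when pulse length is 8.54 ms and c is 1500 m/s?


dR = c*tau/2 = 1500 * 8.54e-3 / 2 = 6.405

6.405 m


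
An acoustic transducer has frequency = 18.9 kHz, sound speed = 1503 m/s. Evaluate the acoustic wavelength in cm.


lambda = c/f = 1503 / 18900 = 0.0795 m = 7.95 cm

7.95 cm


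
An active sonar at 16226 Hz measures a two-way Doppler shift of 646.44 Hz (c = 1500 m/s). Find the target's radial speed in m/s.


29.88 m/s


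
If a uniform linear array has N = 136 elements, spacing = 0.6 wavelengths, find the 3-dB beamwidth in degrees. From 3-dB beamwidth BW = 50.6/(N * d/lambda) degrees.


BW = 50.6 / (136 * 0.6) = 50.6 / 81.6 = 0.62

0.62 deg


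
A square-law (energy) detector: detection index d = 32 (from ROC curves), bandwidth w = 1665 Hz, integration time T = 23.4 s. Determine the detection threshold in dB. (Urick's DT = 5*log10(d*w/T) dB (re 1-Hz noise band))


DT = 5*log10(d*w/T) = 5*log10(32 * 1665 / 23.4) = 5*log10(2276.92) = 16.79

16.79 dB


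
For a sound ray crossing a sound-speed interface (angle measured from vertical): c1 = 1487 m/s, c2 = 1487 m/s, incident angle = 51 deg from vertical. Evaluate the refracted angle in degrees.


51.0 deg


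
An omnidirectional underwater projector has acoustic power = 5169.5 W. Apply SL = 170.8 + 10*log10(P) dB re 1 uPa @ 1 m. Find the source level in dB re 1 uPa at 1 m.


SL = 170.8 + 10*log10(5169.5) = 170.8 + 37.13 = 207.93

207.93 dB


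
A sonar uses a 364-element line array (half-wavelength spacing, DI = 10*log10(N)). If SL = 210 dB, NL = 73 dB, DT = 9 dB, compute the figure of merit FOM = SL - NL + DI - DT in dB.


Step 1: DI = 10*log10(364) = 25.61 dB
Step 2: FOM = SL - NL + DI - DT = 210 - 73 + 25.61 - 9 = 153.61

153.61 dB


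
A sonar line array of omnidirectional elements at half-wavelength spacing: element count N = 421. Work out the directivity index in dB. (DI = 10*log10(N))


DI = 10*log10(421) = 26.24

26.24 dB


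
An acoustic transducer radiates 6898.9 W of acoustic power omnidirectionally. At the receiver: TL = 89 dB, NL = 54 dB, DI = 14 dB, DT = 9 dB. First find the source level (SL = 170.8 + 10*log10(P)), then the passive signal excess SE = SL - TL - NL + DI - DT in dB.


Step 1: SL = 170.8 + 10*log10(6898.9) = 209.19 dB
Step 2: SE = SL - TL - NL + DI - DT = 209.19 - 89 - 54 + 14 - 9 = 71.19

71.19 dB


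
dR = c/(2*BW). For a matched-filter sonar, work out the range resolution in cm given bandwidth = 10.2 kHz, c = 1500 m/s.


7.35 cm


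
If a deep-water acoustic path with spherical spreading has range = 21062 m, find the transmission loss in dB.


86.47 dB


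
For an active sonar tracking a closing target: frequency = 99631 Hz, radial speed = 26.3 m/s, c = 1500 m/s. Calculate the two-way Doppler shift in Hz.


fd = 2*f*v/c = 2 * 99631 * 26.3 / 1500 = 3493.73

3493.73 Hz


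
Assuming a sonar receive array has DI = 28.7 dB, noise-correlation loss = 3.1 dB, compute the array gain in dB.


AG = DI - L_corr = 28.7 - 3.1 = 25.6

25.6 dB


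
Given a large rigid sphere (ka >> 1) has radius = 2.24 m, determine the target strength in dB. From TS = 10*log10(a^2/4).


0.98 dB


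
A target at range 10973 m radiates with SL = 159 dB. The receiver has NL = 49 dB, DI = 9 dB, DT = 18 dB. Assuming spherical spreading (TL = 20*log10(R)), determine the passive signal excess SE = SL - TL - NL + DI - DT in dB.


Step 1: TL = 20*log10(10973) = 80.81 dB
Step 2: SE = 159 - 80.81 - 49 + 9 - 18 = 20.19

20.19 dB


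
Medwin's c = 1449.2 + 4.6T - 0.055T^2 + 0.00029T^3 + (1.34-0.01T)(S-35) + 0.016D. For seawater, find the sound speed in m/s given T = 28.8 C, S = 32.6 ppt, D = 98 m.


c = 1449.2 + 4.6*28.8 - 0.055*28.8^2 + 0.00029*28.8^3 + (1.34 - 0.01*28.8)*(32.6 - 35) + 0.016*98 = 1542.03

1542.03 m/s


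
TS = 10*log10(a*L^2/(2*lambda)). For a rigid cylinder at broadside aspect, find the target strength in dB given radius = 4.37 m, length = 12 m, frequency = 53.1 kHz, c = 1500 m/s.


lambda = 1500/53100 = 0.02825 m
TS = 10*log10(4.37*12^2/(2*0.02825)) = 40.47

40.47 dB


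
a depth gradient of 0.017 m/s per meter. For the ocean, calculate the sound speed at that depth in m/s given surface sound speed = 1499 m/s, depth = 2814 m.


1546.838 m/s


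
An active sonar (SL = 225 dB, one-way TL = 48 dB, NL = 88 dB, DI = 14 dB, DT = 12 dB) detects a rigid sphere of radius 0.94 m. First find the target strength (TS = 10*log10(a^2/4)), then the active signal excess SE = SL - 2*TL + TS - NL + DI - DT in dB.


Step 1: TS = 10*log10(0.94^2/4) = -6.56 dB
Step 2: SE = SL - 2*TL + TS - NL + DI - DT = 225 - 2*48 + (-6.56) - 88 + 14 - 12 = 36.44

36.44 dB


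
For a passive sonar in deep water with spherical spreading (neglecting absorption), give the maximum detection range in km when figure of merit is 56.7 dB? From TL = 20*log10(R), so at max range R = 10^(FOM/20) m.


At max range FOM = TL, so 20*log10(R) = 56.7
R = 10^(56.7/20) = 683.91 m = 0.68 km

0.68 km


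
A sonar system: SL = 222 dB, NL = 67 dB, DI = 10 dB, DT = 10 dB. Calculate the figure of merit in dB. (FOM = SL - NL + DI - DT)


155 dB


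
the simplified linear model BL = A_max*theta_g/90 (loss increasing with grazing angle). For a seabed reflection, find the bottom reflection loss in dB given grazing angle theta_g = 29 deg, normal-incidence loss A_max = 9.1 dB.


BL = A_max * theta_g / 90 = 9.1 * 29 / 90 = 2.93

2.93 dB


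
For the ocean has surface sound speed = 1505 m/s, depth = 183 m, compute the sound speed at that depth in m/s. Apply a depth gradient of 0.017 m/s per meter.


1508.111 m/s


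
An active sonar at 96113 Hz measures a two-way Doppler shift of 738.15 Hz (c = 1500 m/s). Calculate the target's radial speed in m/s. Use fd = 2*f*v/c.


From fd = 2*f*v/c, v = c*fd/(2*f) = 1500 * 738.15 / (2*96113) = 5.76

5.76 m/s


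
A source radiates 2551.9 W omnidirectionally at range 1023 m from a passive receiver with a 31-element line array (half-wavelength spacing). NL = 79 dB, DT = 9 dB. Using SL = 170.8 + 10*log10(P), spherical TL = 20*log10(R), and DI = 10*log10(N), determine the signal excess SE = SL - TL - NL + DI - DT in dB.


Step 1: SL = 170.8 + 10*log10(2551.9) = 204.87 dB
Step 2: TL = 20*log10(1023) = 60.2 dB
Step 3: DI = 10*log10(31) = 14.91 dB
Step 4: SE = SL - TL - NL + DI - DT = 204.87 - 60.2 - 79 + 14.91 - 9 = 71.58

71.58 dB


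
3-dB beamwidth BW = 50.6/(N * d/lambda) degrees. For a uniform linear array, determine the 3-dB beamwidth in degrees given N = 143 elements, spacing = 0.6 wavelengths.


BW = 50.6 / (143 * 0.6) = 50.6 / 85.8 = 0.59

0.59 deg


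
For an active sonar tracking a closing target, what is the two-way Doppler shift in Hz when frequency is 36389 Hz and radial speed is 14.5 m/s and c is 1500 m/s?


fd = 2*f*v/c = 2 * 36389 * 14.5 / 1500 = 703.52

703.52 Hz


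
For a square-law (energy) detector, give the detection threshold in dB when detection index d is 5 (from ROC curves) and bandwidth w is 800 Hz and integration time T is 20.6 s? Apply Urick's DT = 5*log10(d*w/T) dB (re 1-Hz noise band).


DT = 5*log10(d*w/T) = 5*log10(5 * 800 / 20.6) = 5*log10(194.17) = 11.44

11.44 dB


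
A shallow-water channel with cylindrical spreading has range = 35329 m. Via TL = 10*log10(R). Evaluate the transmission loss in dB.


TL = 10*log10(35329) = 45.48

45.48 dB


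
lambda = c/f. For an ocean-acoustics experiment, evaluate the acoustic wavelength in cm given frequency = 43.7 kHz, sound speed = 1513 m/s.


lambda = c/f = 1513 / 43700 = 0.0346 m = 3.46 cm

3.46 cm


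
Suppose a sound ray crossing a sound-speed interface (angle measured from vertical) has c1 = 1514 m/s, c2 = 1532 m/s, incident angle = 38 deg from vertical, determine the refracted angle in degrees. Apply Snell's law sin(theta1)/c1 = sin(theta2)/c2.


38.53 deg


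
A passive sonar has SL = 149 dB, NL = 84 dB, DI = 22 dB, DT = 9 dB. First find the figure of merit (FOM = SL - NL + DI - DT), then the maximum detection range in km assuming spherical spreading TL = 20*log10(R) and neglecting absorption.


Step 1: FOM = SL - NL + DI - DT = 149 - 84 + 22 - 9 = 78 dB
Step 2: at max range FOM = TL = 20*log10(R), so R = 10^(78/20) = 7943.28 m = 7.94 km

7.94 km


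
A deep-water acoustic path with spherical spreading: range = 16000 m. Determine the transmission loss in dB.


TL = 20*log10(16000) = 84.08

84.08 dB


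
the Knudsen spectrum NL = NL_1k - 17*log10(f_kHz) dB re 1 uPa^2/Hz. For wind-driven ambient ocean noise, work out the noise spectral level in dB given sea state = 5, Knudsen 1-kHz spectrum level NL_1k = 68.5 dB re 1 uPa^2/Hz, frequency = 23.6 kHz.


NL = NL_1k - 17*log10(f_kHz) = 68.5 - 17*log10(23.6) = 68.5 - (23.34) = 45.16

45.16 dB


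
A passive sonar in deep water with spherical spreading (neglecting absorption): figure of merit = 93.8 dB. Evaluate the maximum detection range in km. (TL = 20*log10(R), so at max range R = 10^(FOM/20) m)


48.98 km


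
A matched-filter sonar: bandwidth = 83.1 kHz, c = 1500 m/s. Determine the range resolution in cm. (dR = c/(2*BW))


dR = c/(2*BW) = 1500 / (2 * 83.1e3) = 0.009 m = 0.9 cm

0.9 cm


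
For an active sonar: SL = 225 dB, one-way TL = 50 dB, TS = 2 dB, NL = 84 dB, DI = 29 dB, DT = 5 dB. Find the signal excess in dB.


SE = SL - 2*TL + TS - NL + DI - DT = 225 - 2*50 + (2) - 84 + 29 - 5 = 67

67 dB


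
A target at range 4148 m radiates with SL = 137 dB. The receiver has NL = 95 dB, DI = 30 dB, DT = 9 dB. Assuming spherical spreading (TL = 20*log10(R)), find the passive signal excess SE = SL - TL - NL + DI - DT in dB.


Step 1: TL = 20*log10(4148) = 72.36 dB
Step 2: SE = 137 - 72.36 - 95 + 30 - 9 = -9.36

-9.36 dB


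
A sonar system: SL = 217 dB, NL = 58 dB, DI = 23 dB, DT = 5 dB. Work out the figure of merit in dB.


177 dB


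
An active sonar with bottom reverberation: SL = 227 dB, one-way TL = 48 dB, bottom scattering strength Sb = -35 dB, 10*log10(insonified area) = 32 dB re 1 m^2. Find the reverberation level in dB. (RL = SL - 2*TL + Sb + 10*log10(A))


RL = SL - 2*TL + Sb + 10*log10(A) = 227 - 2*48 + (-35) + 32 = 128

128 dB


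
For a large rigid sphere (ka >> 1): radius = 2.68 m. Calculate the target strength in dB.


TS = 10*log10(2.68^2 / 4) = 10*log10(1.7956) = 2.54

2.54 dB


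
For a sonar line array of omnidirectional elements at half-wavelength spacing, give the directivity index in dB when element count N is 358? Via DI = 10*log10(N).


25.54 dB


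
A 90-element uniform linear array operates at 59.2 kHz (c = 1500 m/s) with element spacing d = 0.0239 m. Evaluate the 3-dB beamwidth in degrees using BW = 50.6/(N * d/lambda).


Step 1: lambda = 1500/59200 = 0.02534 m
Step 2: d/lambda = 0.0239/0.02534 = 0.9432
Step 3: BW = 50.6/(N * d/lambda) = 50.6/(90 * 0.9432) = 0.6

0.6 deg


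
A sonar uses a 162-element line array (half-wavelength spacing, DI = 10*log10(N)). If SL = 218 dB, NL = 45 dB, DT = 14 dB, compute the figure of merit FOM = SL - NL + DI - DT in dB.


Step 1: DI = 10*log10(162) = 22.1 dB
Step 2: FOM = SL - NL + DI - DT = 218 - 45 + 22.1 - 14 = 181.1

181.1 dB


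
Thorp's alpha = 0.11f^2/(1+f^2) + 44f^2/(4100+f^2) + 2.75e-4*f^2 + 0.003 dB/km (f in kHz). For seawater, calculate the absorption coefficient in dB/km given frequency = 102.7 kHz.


f^2 = 10547.29
alpha = 0.11*10547.29/(1+10547.29) + 44*10547.29/(4100+10547.29) + 2.75e-4*10547.29 + 0.003 = 34.697

34.697 dB/km


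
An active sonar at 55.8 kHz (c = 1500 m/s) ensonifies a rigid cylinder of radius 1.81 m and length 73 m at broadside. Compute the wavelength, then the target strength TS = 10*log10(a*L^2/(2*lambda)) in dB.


Step 1: lambda = c/f = 1500/55800 = 0.02688 m
Step 2: TS = 10*log10(a*L^2/(2*lambda)) = 10*log10(1.81*73^2/(2*0.02688)) = 52.54

52.54 dB


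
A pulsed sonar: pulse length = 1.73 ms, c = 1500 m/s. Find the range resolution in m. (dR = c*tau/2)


dR = c*tau/2 = 1500 * 1.73e-3 / 2 = 1.2975

1.2975 m


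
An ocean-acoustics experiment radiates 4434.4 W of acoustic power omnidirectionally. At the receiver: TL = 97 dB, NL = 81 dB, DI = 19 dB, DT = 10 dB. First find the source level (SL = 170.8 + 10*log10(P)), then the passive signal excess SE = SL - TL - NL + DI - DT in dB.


Step 1: SL = 170.8 + 10*log10(4434.4) = 207.27 dB
Step 2: SE = SL - TL - NL + DI - DT = 207.27 - 97 - 81 + 19 - 10 = 38.27

38.27 dB


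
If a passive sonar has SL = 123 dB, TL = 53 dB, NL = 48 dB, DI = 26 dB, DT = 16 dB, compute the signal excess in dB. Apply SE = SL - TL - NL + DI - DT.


SE = SL - TL - NL + DI - DT = 123 - 53 - 48 + 26 - 16 = 32

32 dB


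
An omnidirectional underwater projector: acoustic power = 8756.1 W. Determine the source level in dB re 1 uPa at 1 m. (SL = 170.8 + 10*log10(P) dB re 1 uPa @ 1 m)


SL = 170.8 + 10*log10(8756.1) = 170.8 + 39.42 = 210.22

210.22 dB


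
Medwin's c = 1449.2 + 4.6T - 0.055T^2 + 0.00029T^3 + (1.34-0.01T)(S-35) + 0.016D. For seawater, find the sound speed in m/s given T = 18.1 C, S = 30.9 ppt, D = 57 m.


c = 1449.2 + 4.6*18.1 - 0.055*18.1^2 + 0.00029*18.1^3 + (1.34 - 0.01*18.1)*(30.9 - 35) + 0.016*57 = 1512.32

1512.32 m/s


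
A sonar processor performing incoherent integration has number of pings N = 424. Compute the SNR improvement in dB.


13.14 dB


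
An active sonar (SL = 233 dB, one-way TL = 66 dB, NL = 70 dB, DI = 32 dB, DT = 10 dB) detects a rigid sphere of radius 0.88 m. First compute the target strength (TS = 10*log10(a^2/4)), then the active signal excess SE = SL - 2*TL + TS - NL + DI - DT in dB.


Step 1: TS = 10*log10(0.88^2/4) = -7.13 dB
Step 2: SE = SL - 2*TL + TS - NL + DI - DT = 233 - 2*66 + (-7.13) - 70 + 32 - 10 = 45.87

45.87 dB


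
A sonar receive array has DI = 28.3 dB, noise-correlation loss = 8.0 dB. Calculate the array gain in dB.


AG = DI - L_corr = 28.3 - 8.0 = 20.3

20.3 dB


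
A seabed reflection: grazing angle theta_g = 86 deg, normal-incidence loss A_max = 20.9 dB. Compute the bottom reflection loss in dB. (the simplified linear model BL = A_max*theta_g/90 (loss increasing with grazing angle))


BL = A_max * theta_g / 90 = 20.9 * 86 / 90 = 19.97

19.97 dB


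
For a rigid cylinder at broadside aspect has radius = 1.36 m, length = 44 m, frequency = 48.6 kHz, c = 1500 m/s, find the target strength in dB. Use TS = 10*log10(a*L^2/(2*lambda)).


lambda = 1500/48600 = 0.03086 m
TS = 10*log10(1.36*44^2/(2*0.03086)) = 46.3

46.3 dB


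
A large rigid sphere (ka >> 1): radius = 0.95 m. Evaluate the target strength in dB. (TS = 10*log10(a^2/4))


TS = 10*log10(0.95^2 / 4) = 10*log10(0.225625) = -6.47

-6.47 dB


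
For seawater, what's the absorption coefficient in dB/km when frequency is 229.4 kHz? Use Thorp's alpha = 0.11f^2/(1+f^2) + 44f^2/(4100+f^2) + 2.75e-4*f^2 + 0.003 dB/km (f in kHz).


f^2 = 52624.36
alpha = 0.11*52624.36/(1+52624.36) + 44*52624.36/(4100+52624.36) + 2.75e-4*52624.36 + 0.003 = 55.404

55.404 dB/km


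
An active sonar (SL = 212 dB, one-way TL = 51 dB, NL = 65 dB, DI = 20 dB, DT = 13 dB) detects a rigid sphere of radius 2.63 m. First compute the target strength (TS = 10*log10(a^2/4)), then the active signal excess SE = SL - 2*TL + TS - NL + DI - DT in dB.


Step 1: TS = 10*log10(2.63^2/4) = 2.38 dB
Step 2: SE = SL - 2*TL + TS - NL + DI - DT = 212 - 2*51 + (2.38) - 65 + 20 - 13 = 54.38

54.38 dB


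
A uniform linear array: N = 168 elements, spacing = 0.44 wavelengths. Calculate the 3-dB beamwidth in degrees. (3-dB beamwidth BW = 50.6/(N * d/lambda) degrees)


0.68 deg


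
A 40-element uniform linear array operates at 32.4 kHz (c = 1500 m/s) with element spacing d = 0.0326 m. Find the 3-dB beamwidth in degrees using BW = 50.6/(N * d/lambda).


Step 1: lambda = 1500/32400 = 0.0463 m
Step 2: d/lambda = 0.0326/0.0463 = 0.7041
Step 3: BW = 50.6/(N * d/lambda) = 50.6/(40 * 0.7041) = 1.8

1.8 deg


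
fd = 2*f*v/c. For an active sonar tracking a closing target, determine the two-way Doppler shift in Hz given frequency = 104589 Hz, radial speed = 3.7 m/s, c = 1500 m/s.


515.97 Hz


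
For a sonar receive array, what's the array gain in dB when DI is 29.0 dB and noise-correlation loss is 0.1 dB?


28.9 dB


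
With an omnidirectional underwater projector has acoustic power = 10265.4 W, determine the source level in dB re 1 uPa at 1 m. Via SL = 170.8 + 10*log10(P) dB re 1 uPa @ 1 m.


210.91 dB


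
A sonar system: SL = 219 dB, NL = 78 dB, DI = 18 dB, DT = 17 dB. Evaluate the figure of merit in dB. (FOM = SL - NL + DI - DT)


FOM = SL - NL + DI - DT = 219 - 78 + 18 - 17 = 142

142 dB


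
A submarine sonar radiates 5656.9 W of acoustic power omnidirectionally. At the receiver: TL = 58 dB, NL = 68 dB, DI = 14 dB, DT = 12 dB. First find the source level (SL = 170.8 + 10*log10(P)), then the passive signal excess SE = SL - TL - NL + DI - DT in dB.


Step 1: SL = 170.8 + 10*log10(5656.9) = 208.33 dB
Step 2: SE = SL - TL - NL + DI - DT = 208.33 - 58 - 68 + 14 - 12 = 84.33

84.33 dB
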